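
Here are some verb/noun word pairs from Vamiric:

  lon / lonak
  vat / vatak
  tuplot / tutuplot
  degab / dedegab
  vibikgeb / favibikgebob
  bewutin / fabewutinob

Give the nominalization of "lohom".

vat and tuplot both end in -t yet inflect differently (vatak, tutuplot), so the final letter is not what conditions the rule; the number of vowels is.
"lohom" has 2 vowels. The stems with 2 vowels (tuplot → tutuplot, degab → dedegab) repeat the first consonant+vowel as a prefix.
The other patterns: stems with 1 vowel add -ak; stems with 3 vowels add fa- … -ob around the stem.
So lohom → lolohom.

lolohom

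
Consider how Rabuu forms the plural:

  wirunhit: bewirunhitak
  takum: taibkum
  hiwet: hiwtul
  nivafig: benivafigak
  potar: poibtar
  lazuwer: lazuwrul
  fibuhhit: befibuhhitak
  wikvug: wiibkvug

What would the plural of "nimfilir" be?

benimfilirak

"nimfilir" has last vowel 'i'. The stems whose last vowel is 'i' (nivafig → benivafigak, fibuhhit → befibuhhitak, wirunhit → bewirunhitak) add be- … -ak around the stem.
So nimfilir → benimfilirak.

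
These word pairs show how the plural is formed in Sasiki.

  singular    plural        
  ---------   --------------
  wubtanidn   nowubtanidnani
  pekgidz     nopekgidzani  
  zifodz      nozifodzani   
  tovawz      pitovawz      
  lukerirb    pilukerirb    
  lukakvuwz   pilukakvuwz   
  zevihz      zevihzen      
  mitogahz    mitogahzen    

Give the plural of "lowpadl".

"lowpadl" has second-to-last letter 'd'. The stems whose second-to-last letter is 'd' (wubtanidn → nowubtanidnani, pekgidz → nopekgidzani, zifodz → nozifodzani) add no- … -ani around the stem.
The other patterns: stems whose second-to-last letter is 'r' or 'w' add the prefix pi-; stems whose second-to-last letter is 'h' add -en.
So lowpadl → nolowpadlani.

nolowpadlani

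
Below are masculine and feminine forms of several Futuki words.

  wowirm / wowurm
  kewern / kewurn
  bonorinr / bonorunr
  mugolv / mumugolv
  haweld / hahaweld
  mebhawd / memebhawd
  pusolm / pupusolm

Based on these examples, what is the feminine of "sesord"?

"sesord" has second-to-last letter 'r'. The stems whose second-to-last letter is 'r' (wowirm → wowurm, kewern → kewurn) change the last vowel to 'u'.
The other pattern: stems whose second-to-last letter is 'l' or 'w' repeat the first consonant+vowel as a prefix.
So sesord → sesurd.

sesurd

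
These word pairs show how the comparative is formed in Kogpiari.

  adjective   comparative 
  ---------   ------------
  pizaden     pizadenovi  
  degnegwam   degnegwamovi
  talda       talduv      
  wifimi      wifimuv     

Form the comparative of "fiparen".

degnegwam and talda both have last vowel 'a' yet inflect differently (degnegwamovi, talduv), so the last vowel is not what conditions the rule; whether the stem ends in a vowel or a consonant is.
"fiparen" ends in a consonant. The stems ending in a consonant (pizaden → pizadenovi, degnegwam → degnegwamovi) add -ovi.
So fiparen → fiparenovi.

fiparenovi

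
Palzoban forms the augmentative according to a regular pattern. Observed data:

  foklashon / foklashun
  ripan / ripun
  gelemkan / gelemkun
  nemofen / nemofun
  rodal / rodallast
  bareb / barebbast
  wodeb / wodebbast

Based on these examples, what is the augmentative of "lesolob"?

ripan and rodal both have last vowel 'a' yet inflect differently (ripun, rodallast), so the last vowel is not what conditions the rule; the final letter is.
"lesolob" ends in -b. The stems ending in -b (bareb → barebbast, wodeb → wodebbast) double the final consonant and add -ast.
So lesolob → lesolobbast.

lesolobbast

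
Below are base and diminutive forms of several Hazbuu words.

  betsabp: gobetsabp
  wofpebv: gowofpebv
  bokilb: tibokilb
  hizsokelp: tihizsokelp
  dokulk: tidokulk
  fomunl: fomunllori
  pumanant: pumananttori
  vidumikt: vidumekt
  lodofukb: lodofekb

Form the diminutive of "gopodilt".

betsabp and hizsokelp both end in -p yet inflect differently (gobetsabp, tihizsokelp), so the final letter is not what conditions the rule; the second-to-last letter is.
"gopodilt" has second-to-last letter 'l'. The stems whose second-to-last letter is 'l' (bokilb → tibokilb, hizsokelp → tihizsokelp, dokulk → tidokulk) add the prefix ti-.
The other patterns: stems whose second-to-last letter is 'b' add the prefix go-; stems whose second-to-last letter is 'n' double the final consonant and add -ori; stems whose second-to-last letter is 'k' change the last vowel to 'e'.
So gopodilt → tigopodilt.

tigopodilt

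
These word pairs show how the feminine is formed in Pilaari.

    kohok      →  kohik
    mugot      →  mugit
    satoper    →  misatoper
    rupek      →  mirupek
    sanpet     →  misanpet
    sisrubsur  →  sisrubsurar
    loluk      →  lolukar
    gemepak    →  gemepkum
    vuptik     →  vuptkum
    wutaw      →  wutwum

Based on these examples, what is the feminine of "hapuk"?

hapukar

"hapuk" has last vowel 'u'. The stems whose last vowel is 'u' (sisrubsur → sisrubsurar, loluk → lolukar) add -ar.
So hapuk → hapukar.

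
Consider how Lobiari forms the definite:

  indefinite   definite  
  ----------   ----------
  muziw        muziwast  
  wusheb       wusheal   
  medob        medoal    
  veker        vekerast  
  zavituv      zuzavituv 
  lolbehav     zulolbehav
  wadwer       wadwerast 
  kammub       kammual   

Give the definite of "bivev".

kammub and zavituv both have last vowel 'u' yet inflect differently (kammual, zuzavituv), so the last vowel is not what conditions the rule; the final letter is.
"bivev" ends in -v. The stems ending in -v (zavituv → zuzavituv, lolbehav → zulolbehav) add the prefix zu-.
The other patterns: stems ending in -b drop the final letter and add -al; stems ending in -r or -w add -ast.
So bivev → zubivev.

zubivev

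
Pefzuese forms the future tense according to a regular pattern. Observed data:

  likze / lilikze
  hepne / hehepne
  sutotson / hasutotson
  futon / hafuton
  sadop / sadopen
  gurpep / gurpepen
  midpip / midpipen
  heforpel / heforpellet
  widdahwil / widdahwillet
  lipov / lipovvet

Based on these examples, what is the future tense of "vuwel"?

vuwellet

"vuwel" ends in -l. The stems ending in -l (heforpel → heforpellet, widdahwil → widdahwillet) double the final consonant and add -et.
The other patterns: stems ending in -e repeat the first consonant+vowel as a prefix; stems ending in -n add the prefix ha-; stems ending in -p add -en.
So vuwel → vuwellet.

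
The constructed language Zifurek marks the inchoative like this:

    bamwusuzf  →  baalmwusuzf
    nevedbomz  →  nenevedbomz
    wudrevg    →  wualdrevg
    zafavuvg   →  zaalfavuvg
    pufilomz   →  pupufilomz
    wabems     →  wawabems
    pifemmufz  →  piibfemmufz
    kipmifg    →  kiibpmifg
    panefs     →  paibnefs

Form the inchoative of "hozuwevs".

"hozuwevs" has second-to-last letter 'v'. The stems whose second-to-last letter is 'v' (zafavuvg → zaalfavuvg, wudrevg → wualdrevg) insert -al- after the first vowel.
So hozuwevs → hoalzuwevs.

hoalzuwevs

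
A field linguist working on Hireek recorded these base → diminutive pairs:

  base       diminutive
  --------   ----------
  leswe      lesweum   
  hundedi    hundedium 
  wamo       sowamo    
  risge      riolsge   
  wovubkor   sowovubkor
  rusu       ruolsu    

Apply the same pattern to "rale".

raolle

"rale" begins with r-. The stems beginning with r- (rusu → ruolsu, risge → riolsge) insert -ol- after the first vowel.
The other patterns: stems beginning with w- add the prefix so-; stems beginning with h- or l- add -um.
So rale → raolle.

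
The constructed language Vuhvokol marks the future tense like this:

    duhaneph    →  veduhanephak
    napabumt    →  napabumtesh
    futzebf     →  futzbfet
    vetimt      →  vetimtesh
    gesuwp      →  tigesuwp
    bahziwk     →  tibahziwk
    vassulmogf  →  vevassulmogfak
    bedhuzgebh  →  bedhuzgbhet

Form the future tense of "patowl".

tipatowl

"patowl" has second-to-last letter 'w'. The stems whose second-to-last letter is 'w' (bahziwk → tibahziwk, gesuwp → tigesuwp) add the prefix ti-.
The other patterns: stems whose second-to-last letter is 'g' or 'p' add ve- … -ak around the stem; stems whose second-to-last letter is 'm' add -esh; stems whose second-to-last letter is 'b' delete the last vowel and add -et.
So patowl → tipatowl.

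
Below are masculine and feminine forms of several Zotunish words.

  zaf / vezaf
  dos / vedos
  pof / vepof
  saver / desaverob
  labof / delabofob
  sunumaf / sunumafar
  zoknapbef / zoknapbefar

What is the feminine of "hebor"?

deheborob

"hebor" has 2 vowels. The stems with 2 vowels (saver → desaverob, labof → delabofob) add de- … -ob around the stem.
The other patterns: stems with 1 vowel add the prefix ve-; stems with 3 vowels add -ar.
So hebor → deheborob.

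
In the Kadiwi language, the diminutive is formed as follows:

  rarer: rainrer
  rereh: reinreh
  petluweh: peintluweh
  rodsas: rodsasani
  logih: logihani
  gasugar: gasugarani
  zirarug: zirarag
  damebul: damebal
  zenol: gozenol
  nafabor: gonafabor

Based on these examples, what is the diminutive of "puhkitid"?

"puhkitid" has last vowel 'i'. The one such stem in the data (logih → logihani) adds -ani, so the same rule applies.
So puhkitid → puhkitidani.

puhkitidani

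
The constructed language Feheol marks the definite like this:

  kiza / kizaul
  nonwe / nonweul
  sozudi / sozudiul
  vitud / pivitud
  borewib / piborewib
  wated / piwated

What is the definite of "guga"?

gugaul

"guga" ends in a vowel. The stems ending in a vowel (sozudi → sozudiul, nonwe → nonweul, kiza → kizaul) add -ul.
So guga → gugaul.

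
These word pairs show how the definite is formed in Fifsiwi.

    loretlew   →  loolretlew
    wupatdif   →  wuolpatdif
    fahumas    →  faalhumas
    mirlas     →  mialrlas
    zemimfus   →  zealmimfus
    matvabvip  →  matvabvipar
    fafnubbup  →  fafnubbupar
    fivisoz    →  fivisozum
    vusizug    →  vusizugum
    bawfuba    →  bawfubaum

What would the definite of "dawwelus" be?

wupatdif and matvabvip both have last vowel 'i' yet inflect differently (wuolpatdif, matvabvipar), so the last vowel is not what conditions the rule; the final letter is.
"dawwelus" ends in -s. The stems ending in -s (fahumas → faalhumas, mirlas → mialrlas, zemimfus → zealmimfus) insert -al- after the first vowel.
The other patterns: stems ending in -f or -w insert -ol- after the first vowel; stems ending in -p add -ar; stems ending in -a, -g or -z add -um.
So dawwelus → daalwwelus.

daalwwelus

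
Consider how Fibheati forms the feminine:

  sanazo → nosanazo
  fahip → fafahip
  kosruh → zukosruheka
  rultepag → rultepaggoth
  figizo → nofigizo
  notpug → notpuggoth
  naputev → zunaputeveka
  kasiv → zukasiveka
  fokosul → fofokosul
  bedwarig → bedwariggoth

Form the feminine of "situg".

notpug and kosruh both have last vowel 'u' yet inflect differently (notpuggoth, zukosruheka), so the last vowel is not what conditions the rule; the final letter is.
"situg" ends in -g. The stems ending in -g (rultepag → rultepaggoth, bedwarig → bedwariggoth, notpug → notpuggoth) double the final consonant and add -oth.
So situg → situggoth.

situggoth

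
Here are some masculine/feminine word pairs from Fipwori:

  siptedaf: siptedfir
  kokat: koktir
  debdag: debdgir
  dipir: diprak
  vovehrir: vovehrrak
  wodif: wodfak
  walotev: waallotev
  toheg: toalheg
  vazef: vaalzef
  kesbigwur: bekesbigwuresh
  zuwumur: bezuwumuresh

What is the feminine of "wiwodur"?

siptedaf and wodif both end in -f yet inflect differently (siptedfir, wodfak), so the final letter is not what conditions the rule; the last vowel is.
"wiwodur" has last vowel 'u'. The stems whose last vowel is 'u' (kesbigwur → bekesbigwuresh, zuwumur → bezuwumuresh) add be- … -esh around the stem.
So wiwodur → bewiwoduresh.

bewiwoduresh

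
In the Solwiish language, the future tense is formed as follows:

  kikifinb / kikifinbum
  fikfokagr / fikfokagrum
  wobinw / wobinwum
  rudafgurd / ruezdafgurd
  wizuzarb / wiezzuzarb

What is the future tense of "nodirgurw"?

noezdirgurw

"nodirgurw" has second-to-last letter 'r'. The stems whose second-to-last letter is 'r' (rudafgurd → ruezdafgurd, wizuzarb → wiezzuzarb) insert -ez- after the first vowel.
The other pattern: stems whose second-to-last letter is 'g' or 'n' add -um.
So nodirgurw → noezdirgurw.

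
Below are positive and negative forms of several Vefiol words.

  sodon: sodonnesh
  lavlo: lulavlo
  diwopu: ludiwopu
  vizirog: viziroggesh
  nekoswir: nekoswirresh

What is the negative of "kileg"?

vizirog and lavlo both have last vowel 'o' yet inflect differently (viziroggesh, lulavlo), so the last vowel is not what conditions the rule; whether the stem ends in a vowel or a consonant is.
"kileg" ends in a consonant. The stems ending in a consonant (vizirog → viziroggesh, nekoswir → nekoswirresh, sodon → sodonnesh) double the final consonant and add -esh.
So kileg → kileggesh.

kileggesh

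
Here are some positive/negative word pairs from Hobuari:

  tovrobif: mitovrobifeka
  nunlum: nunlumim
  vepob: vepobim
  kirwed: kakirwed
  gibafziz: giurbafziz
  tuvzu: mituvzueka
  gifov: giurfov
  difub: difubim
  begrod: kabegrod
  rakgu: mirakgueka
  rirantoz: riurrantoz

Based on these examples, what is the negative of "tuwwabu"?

mituwwabueka

begrod and rirantoz both have last vowel 'o' yet inflect differently (kabegrod, riurrantoz), so the last vowel is not what conditions the rule; the final letter is.
"tuwwabu" ends in -u. The stems ending in -u (rakgu → mirakgueka, tuvzu → mituvzueka) add mi- … -eka around the stem.
The other patterns: stems ending in -d add the prefix ka-; stems ending in -v or -z insert -ur- after the first vowel; stems ending in -b or -m add -im.
So tuwwabu → mituwwabueka.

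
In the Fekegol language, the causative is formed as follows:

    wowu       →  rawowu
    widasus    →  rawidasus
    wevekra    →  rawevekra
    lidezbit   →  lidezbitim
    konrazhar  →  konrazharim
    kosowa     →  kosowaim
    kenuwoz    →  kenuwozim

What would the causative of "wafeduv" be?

wevekra and kosowa both end in -a yet inflect differently (rawevekra, kosowaim), so the final letter is not what conditions the rule; the first letter is.
"wafeduv" begins with w-. The stems beginning with w- (wowu → rawowu, widasus → rawidasus, wevekra → rawevekra) add the prefix ra-.
The other pattern: stems beginning with k- or l- add -im.
So wafeduv → rawafeduv.

rawafeduv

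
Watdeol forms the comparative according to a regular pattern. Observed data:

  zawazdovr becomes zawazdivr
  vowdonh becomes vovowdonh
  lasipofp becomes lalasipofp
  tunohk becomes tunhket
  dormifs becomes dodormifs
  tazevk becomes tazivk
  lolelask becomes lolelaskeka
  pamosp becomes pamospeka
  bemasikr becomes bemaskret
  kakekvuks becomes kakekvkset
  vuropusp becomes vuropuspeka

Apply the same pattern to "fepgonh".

fefepgonh

"fepgonh" has second-to-last letter 'n'. The one such stem in the data (vowdonh → vovowdonh) repeats the first consonant+vowel as a prefix (as do dormifs, lasipofp), so the same rule applies.
The other patterns: stems whose second-to-last letter is 's' add -eka; stems whose second-to-last letter is 'v' change the last vowel to 'i'; stems whose second-to-last letter is 'h' or 'k' delete the last vowel and add -et.
So fepgonh → fefepgonh.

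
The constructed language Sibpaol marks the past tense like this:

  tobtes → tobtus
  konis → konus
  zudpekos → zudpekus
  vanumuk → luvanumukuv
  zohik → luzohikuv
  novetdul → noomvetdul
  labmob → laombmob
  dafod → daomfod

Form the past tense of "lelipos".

konis and zohik both have last vowel 'i' yet inflect differently (konus, luzohikuv), so the last vowel is not what conditions the rule; the final letter is.
"lelipos" ends in -s. The stems ending in -s (tobtes → tobtus, konis → konus, zudpekos → zudpekus) change the last vowel to 'u'.
So lelipos → lelipus.

lelipus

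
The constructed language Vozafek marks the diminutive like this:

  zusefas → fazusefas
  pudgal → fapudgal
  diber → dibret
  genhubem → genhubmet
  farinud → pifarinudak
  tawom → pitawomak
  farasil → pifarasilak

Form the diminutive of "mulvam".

famulvam

genhubem and tawom both end in -m yet inflect differently (genhubmet, pitawomak), so the final letter is not what conditions the rule; the last vowel is.
"mulvam" has last vowel 'a'. The stems whose last vowel is 'a' (zusefas → fazusefas, pudgal → fapudgal) add the prefix fa-.
So mulvam → famulvam.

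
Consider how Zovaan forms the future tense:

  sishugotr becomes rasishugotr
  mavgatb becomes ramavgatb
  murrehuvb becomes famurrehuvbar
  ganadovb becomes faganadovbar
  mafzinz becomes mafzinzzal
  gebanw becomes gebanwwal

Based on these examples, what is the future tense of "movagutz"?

ramovagutz

"movagutz" has second-to-last letter 't'. The stems whose second-to-last letter is 't' (sishugotr → rasishugotr, mavgatb → ramavgatb) add the prefix ra-.
The other patterns: stems whose second-to-last letter is 'v' add fa- … -ar around the stem; stems whose second-to-last letter is 'n' double the final consonant and add -al.
So movagutz → ramovagutz.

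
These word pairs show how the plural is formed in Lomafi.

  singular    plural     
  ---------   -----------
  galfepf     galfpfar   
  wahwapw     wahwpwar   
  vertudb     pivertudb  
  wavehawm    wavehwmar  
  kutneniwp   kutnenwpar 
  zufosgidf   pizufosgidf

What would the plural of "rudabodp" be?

pirudabodp

zufosgidf and galfepf both end in -f yet inflect differently (pizufosgidf, galfpfar), so the final letter is not what conditions the rule; the second-to-last letter is.
"rudabodp" has second-to-last letter 'd'. The stems whose second-to-last letter is 'd' (vertudb → pivertudb, zufosgidf → pizufosgidf) add the prefix pi-.
So rudabodp → pirudabodp.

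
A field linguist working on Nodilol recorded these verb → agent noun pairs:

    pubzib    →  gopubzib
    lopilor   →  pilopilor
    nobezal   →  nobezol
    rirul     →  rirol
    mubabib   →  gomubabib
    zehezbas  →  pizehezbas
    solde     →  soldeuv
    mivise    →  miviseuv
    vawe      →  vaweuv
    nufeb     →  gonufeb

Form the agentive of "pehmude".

vawe and nufeb both have last vowel 'e' yet inflect differently (vaweuv, gonufeb), so the last vowel is not what conditions the rule; the final letter is.
"pehmude" ends in -e. The stems ending in -e (vawe → vaweuv, solde → soldeuv, mivise → miviseuv) add -uv.
So pehmude → pehmudeuv.

pehmudeuv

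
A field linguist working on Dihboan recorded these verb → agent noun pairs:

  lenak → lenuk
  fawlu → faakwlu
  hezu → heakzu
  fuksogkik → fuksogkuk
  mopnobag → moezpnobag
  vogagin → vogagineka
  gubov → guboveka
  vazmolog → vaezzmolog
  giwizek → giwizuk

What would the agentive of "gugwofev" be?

gugwofeveka

mopnobag and lenak both have last vowel 'a' yet inflect differently (moezpnobag, lenuk), so the last vowel is not what conditions the rule; the final letter is.
"gugwofev" ends in -v. The one such stem in the data (gubov → guboveka) adds -eka, so the same rule applies.
The other patterns: stems ending in -g insert -ez- after the first vowel; stems ending in -k change the last vowel to 'u'; stems ending in -u insert -ak- after the first vowel.
So gugwofev → gugwofeveka.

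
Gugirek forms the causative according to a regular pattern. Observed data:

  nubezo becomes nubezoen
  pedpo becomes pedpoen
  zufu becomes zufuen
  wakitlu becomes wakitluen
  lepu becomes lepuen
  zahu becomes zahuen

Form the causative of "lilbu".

lilbuen

Every pair shown (nubezo → nubezoen, pedpo → pedpoen, zufu → zufuen, …) follows the same rule: add -en.
So lilbu → lilbuen.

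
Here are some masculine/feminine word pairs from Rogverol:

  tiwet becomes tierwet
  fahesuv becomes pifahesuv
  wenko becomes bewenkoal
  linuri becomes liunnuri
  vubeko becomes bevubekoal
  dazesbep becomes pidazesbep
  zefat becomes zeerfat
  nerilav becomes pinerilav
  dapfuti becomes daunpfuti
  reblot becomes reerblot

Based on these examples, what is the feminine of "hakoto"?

reblot and wenko both have last vowel 'o' yet inflect differently (reerblot, bewenkoal), so the last vowel is not what conditions the rule; the final letter is.
"hakoto" ends in -o. The stems ending in -o (wenko → bewenkoal, vubeko → bevubekoal) add be- … -al around the stem.
So hakoto → behakotoal.

behakotoal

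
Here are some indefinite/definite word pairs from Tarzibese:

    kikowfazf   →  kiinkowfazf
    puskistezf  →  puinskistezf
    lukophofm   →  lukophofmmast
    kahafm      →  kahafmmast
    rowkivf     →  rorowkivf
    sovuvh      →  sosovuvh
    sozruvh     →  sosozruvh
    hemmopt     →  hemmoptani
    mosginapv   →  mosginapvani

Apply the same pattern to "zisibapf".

kikowfazf and rowkivf both end in -f yet inflect differently (kiinkowfazf, rorowkivf), so the final letter is not what conditions the rule; the second-to-last letter is.
"zisibapf" has second-to-last letter 'p'. The stems whose second-to-last letter is 'p' (hemmopt → hemmoptani, mosginapv → mosginapvani) add -ani.
So zisibapf → zisibapfani.

zisibapfani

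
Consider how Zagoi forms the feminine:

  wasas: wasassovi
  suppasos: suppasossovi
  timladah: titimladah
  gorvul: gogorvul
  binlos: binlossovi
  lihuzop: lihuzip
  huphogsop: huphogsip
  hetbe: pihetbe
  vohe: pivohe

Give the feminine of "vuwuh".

vuvuwuh

lihuzop and suppasos both have last vowel 'o' yet inflect differently (lihuzip, suppasossovi), so the last vowel is not what conditions the rule; the final letter is.
"vuwuh" ends in -h. The one such stem in the data (timladah → titimladah) repeats the first consonant+vowel as a prefix (as does gorvul), so the same rule applies.
The other patterns: stems ending in -p change the last vowel to 'i'; stems ending in -e add the prefix pi-; stems ending in -s double the final consonant and add -ovi.
So vuwuh → vuvuwuh.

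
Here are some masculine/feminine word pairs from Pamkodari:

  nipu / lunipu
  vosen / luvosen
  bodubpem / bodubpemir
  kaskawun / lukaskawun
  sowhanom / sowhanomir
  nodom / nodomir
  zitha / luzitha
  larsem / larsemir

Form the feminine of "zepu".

larsem and vosen both have last vowel 'e' yet inflect differently (larsemir, luvosen), so the last vowel is not what conditions the rule; the final letter is.
"zepu" ends in -u. The one such stem in the data (nipu → lunipu) adds the prefix lu-, so the same rule applies.
The other pattern: stems ending in -m add -ir.
So zepu → luzepu.

luzepu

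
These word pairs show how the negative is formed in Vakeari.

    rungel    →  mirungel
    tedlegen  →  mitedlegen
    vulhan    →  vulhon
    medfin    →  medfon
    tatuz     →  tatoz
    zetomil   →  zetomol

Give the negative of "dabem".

midabem

tedlegen and vulhan both end in -n yet inflect differently (mitedlegen, vulhon), so the final letter is not what conditions the rule; the last vowel is.
"dabem" has last vowel 'e'. The stems whose last vowel is 'e' (rungel → mirungel, tedlegen → mitedlegen) add the prefix mi-.
So dabem → midabem.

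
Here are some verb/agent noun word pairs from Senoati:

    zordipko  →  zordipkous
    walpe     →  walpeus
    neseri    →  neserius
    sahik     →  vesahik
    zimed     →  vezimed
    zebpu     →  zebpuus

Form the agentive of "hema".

hemaus

zimed and walpe both have last vowel 'e' yet inflect differently (vezimed, walpeus), so the last vowel is not what conditions the rule; whether the stem ends in a vowel or a consonant is.
"hema" ends in a vowel. The stems ending in a vowel (zordipko → zordipkous, walpe → walpeus, neseri → neserius) add -us.
So hema → hemaus.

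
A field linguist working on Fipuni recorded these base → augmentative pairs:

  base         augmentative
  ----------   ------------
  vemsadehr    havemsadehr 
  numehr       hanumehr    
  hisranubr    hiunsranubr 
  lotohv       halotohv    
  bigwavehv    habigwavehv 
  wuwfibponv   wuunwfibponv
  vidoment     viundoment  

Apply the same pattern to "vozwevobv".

vounzwevobv

lotohv and wuwfibponv both end in -v yet inflect differently (halotohv, wuunwfibponv), so the final letter is not what conditions the rule; the second-to-last letter is.
"vozwevobv" has second-to-last letter 'b'. The one such stem in the data (hisranubr → hiunsranubr) inserts -un- after the first vowel (as do vidoment, wuwfibponv), so the same rule applies.
The other pattern: stems whose second-to-last letter is 'h' add the prefix ha-.
So vozwevobv → vounzwevobv.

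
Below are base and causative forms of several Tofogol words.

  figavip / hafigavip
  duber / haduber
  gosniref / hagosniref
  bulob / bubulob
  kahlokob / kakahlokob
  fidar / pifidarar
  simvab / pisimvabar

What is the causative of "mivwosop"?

mimivwosop

bulob and simvab both end in -b yet inflect differently (bubulob, pisimvabar), so the final letter is not what conditions the rule; the last vowel is.
"mivwosop" has last vowel 'o'. The stems whose last vowel is 'o' (bulob → bubulob, kahlokob → kakahlokob) repeat the first consonant+vowel as a prefix.
The other patterns: stems whose last vowel is 'a' add pi- … -ar around the stem; stems whose last vowel is 'e' or 'i' add the prefix ha-.
So mivwosop → mimivwosop.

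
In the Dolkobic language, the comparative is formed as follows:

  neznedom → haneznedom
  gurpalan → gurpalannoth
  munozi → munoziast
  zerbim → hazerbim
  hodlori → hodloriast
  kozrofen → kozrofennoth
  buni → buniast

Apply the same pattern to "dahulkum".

hadahulkum

hodlori and zerbim both have last vowel 'i' yet inflect differently (hodloriast, hazerbim), so the last vowel is not what conditions the rule; the final letter is.
"dahulkum" ends in -m. The stems ending in -m (neznedom → haneznedom, zerbim → hazerbim) add the prefix ha-.
So dahulkum → hadahulkum.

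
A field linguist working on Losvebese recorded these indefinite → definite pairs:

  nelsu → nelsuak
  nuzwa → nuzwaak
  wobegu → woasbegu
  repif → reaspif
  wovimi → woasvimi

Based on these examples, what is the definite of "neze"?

nezeak

nelsu and wobegu both end in -u yet inflect differently (nelsuak, woasbegu), so the final letter is not what conditions the rule; the first letter is.
"neze" begins with n-. The stems beginning with n- (nelsu → nelsuak, nuzwa → nuzwaak) add -ak.
So neze → nezeak.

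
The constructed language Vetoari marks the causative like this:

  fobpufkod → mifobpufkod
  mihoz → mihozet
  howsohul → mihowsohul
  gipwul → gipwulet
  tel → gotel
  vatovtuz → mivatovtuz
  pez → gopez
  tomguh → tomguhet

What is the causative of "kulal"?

kulalet

tel and gipwul both end in -l yet inflect differently (gotel, gipwulet), so the final letter is not what conditions the rule; the number of vowels is.
"kulal" has 2 vowels. The stems with 2 vowels (gipwul → gipwulet, tomguh → tomguhet, mihoz → mihozet) add -et.
So kulal → kulalet.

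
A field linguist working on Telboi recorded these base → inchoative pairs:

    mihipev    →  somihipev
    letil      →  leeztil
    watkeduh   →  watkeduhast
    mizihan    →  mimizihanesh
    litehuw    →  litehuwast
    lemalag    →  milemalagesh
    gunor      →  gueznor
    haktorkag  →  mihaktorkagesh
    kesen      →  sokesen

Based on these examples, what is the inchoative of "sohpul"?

sohpulast

"sohpul" has last vowel 'u'. The stems whose last vowel is 'u' (watkeduh → watkeduhast, litehuw → litehuwast) add -ast.
The other patterns: stems whose last vowel is 'a' add mi- … -esh around the stem; stems whose last vowel is 'e' add the prefix so-; stems whose last vowel is 'i' or 'o' insert -ez- after the first vowel.
So sohpul → sohpulast.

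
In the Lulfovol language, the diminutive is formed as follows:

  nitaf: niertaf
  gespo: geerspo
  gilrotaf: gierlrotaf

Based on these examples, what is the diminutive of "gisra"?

giersra

Every pair shown (nitaf → niertaf, gespo → geerspo, gilrotaf → gierlrotaf) follows the same rule: insert -er- after the first vowel.
So gisra → giersra.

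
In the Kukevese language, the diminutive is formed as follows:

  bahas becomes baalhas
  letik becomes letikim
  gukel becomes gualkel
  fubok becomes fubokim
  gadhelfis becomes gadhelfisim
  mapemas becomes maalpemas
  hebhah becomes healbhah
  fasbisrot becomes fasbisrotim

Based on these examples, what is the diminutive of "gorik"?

gorikim

mapemas and gadhelfis both end in -s yet inflect differently (maalpemas, gadhelfisim), so the final letter is not what conditions the rule; the last vowel is.
"gorik" has last vowel 'i'. The stems whose last vowel is 'i' (letik → letikim, gadhelfis → gadhelfisim) add -im.
So gorik → gorikim.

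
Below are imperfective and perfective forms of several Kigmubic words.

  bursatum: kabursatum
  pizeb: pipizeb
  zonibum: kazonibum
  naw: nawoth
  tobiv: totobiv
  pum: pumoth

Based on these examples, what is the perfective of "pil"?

piloth

pum and zonibum both end in -m yet inflect differently (pumoth, kazonibum), so the final letter is not what conditions the rule; the number of vowels is.
"pil" has 1 vowel. The stems with 1 vowel (pum → pumoth, naw → nawoth) add -oth.
So pil → piloth.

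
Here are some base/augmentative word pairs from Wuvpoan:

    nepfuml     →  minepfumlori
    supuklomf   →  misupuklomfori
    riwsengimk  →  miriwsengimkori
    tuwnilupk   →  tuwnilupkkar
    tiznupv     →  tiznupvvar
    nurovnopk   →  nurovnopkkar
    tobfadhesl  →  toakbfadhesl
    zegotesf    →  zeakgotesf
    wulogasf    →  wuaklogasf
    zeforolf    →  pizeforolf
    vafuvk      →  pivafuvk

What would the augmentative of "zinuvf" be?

"zinuvf" has second-to-last letter 'v'. The one such stem in the data (vafuvk → pivafuvk) adds the prefix pi-, so the same rule applies.
So zinuvf → pizinuvf.

pizinuvf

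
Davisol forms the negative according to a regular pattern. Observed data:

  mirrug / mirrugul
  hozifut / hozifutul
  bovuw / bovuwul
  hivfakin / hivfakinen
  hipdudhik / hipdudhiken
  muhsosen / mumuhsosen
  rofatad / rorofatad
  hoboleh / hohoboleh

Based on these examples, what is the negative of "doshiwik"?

hivfakin and muhsosen both end in -n yet inflect differently (hivfakinen, mumuhsosen), so the final letter is not what conditions the rule; the last vowel is.
"doshiwik" has last vowel 'i'. The stems whose last vowel is 'i' (hivfakin → hivfakinen, hipdudhik → hipdudhiken) add -en.
So doshiwik → doshiwiken.

doshiwiken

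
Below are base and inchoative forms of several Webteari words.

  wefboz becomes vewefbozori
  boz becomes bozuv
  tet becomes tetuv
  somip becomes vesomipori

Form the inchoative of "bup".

wefboz and boz both end in -z yet inflect differently (vewefbozori, bozuv), so the final letter is not what conditions the rule; the number of vowels is.
"bup" has 1 vowel. The stems with 1 vowel (boz → bozuv, tet → tetuv) add -uv.
The other pattern: stems with 2 vowels add ve- … -ori around the stem.
So bup → bupuv.

bupuv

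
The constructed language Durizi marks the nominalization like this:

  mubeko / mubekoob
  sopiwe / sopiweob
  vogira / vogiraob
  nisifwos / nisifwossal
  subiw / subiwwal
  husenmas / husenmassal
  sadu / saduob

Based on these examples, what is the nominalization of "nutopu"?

nisifwos and mubeko both have last vowel 'o' yet inflect differently (nisifwossal, mubekoob), so the last vowel is not what conditions the rule; whether the stem ends in a vowel or a consonant is.
"nutopu" ends in a vowel. The stems ending in a vowel (sadu → saduob, mubeko → mubekoob, vogira → vogiraob) add -ob.
So nutopu → nutopuob.

nutopuob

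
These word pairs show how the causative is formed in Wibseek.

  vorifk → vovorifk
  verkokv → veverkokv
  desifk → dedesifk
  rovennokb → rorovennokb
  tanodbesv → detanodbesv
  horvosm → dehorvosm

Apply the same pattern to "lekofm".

lelekofm

verkokv and tanodbesv both end in -v yet inflect differently (veverkokv, detanodbesv), so the final letter is not what conditions the rule; the second-to-last letter is.
"lekofm" has second-to-last letter 'f'. The stems whose second-to-last letter is 'f' (vorifk → vovorifk, desifk → dedesifk) repeat the first consonant+vowel as a prefix.
So lekofm → lelekofm.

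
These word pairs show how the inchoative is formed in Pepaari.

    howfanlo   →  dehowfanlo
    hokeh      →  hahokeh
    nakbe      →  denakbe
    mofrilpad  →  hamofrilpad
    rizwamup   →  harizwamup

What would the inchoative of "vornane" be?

devornane

"vornane" ends in a vowel. The stems ending in a vowel (nakbe → denakbe, howfanlo → dehowfanlo) add the prefix de-.
The other pattern: stems ending in a consonant add the prefix ha-.
So vornane → devornane.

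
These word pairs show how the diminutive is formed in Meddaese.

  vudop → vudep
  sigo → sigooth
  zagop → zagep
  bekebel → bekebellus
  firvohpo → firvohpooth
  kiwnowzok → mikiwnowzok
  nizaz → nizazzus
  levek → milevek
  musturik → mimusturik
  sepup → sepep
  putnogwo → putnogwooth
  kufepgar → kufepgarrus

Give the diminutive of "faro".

zagop and kiwnowzok both have last vowel 'o' yet inflect differently (zagep, mikiwnowzok), so the last vowel is not what conditions the rule; the final letter is.
"faro" ends in -o. The stems ending in -o (sigo → sigooth, putnogwo → putnogwooth, firvohpo → firvohpooth) add -oth.
So faro → farooth.

farooth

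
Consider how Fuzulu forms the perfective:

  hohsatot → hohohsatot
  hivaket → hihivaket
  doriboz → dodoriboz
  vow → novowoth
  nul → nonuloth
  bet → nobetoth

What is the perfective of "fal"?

nofaloth

"fal" has 1 vowel. The stems with 1 vowel (vow → novowoth, nul → nonuloth, bet → nobetoth) add no- … -oth around the stem.
The other pattern: stems with 3 vowels repeat the first consonant+vowel as a prefix.
So fal → nofaloth.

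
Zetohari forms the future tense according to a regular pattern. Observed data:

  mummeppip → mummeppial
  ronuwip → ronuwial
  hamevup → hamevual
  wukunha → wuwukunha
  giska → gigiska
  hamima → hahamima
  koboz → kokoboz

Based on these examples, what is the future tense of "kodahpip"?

hamevup and hamima both begin with h- yet inflect differently (hamevual, hahamima), so the first letter is not what conditions the rule; the final letter is.
"kodahpip" ends in -p. The stems ending in -p (mummeppip → mummeppial, ronuwip → ronuwial, hamevup → hamevual) drop the final letter and add -al.
So kodahpip → kodahpial.

kodahpial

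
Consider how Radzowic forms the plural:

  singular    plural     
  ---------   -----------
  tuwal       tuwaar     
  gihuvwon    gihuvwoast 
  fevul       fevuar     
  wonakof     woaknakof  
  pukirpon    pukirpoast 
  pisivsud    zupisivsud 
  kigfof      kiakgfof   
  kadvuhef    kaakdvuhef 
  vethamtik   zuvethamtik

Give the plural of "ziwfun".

wonakof and gihuvwon both have last vowel 'o' yet inflect differently (woaknakof, gihuvwoast), so the last vowel is not what conditions the rule; the final letter is.
"ziwfun" ends in -n. The stems ending in -n (gihuvwon → gihuvwoast, pukirpon → pukirpoast) drop the final letter and add -ast.
The other patterns: stems ending in -l drop the final letter and add -ar; stems ending in -f insert -ak- after the first vowel; stems ending in -d or -k add the prefix zu-.
So ziwfun → ziwfuast.

ziwfuast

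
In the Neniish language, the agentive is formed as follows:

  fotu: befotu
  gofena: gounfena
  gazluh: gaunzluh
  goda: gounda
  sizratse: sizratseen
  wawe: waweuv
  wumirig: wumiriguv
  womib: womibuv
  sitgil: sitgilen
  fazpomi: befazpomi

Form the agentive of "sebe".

sebeen

sizratse and wawe both end in -e yet inflect differently (sizratseen, waweuv), so the final letter is not what conditions the rule; the first letter is.
"sebe" begins with s-. The stems beginning with s- (sizratse → sizratseen, sitgil → sitgilen) add -en.
The other patterns: stems beginning with f- add the prefix be-; stems beginning with g- insert -un- after the first vowel; stems beginning with w- add -uv.
So sebe → sebeen.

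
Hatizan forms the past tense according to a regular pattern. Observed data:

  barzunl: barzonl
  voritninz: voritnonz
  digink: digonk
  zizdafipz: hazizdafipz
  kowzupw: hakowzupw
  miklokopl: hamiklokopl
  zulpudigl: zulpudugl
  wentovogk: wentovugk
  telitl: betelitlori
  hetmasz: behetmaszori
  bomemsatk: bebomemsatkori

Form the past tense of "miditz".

bemiditzori

voritninz and zizdafipz both end in -z yet inflect differently (voritnonz, hazizdafipz), so the final letter is not what conditions the rule; the second-to-last letter is.
"miditz" has second-to-last letter 't'. The stems whose second-to-last letter is 't' (telitl → betelitlori, bomemsatk → bebomemsatkori) add be- … -ori around the stem.
So miditz → bemiditzori.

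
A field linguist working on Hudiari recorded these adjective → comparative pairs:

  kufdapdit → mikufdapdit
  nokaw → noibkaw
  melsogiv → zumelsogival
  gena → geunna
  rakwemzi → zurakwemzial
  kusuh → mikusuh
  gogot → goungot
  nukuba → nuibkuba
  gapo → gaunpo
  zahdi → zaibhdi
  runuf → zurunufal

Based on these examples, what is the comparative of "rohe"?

zuroheal

"rohe" begins with r-. The stems beginning with r- (runuf → zurunufal, rakwemzi → zurakwemzial) add zu- … -al around the stem.
The other patterns: stems beginning with k- add the prefix mi-; stems beginning with g- insert -un- after the first vowel; stems beginning with n- or z- insert -ib- after the first vowel.
So rohe → zuroheal.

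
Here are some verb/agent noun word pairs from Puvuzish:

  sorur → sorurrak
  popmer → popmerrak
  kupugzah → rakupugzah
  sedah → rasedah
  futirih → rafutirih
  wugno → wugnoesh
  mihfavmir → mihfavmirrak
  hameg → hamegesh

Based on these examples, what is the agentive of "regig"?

regigesh

mihfavmir and futirih both have last vowel 'i' yet inflect differently (mihfavmirrak, rafutirih), so the last vowel is not what conditions the rule; the final letter is.
"regig" ends in -g. The one such stem in the data (hameg → hamegesh) adds -esh, so the same rule applies.
The other patterns: stems ending in -r double the final consonant and add -ak; stems ending in -h add the prefix ra-.
So regig → regigesh.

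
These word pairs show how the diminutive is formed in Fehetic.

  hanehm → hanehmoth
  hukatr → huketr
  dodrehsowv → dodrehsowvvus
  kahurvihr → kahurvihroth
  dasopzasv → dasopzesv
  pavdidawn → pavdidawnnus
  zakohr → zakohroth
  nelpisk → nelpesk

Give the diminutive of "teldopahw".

dodrehsowv and dasopzasv both end in -v yet inflect differently (dodrehsowvvus, dasopzesv), so the final letter is not what conditions the rule; the second-to-last letter is.
"teldopahw" has second-to-last letter 'h'. The stems whose second-to-last letter is 'h' (hanehm → hanehmoth, kahurvihr → kahurvihroth, zakohr → zakohroth) add -oth.
So teldopahw → teldopahwoth.

teldopahwoth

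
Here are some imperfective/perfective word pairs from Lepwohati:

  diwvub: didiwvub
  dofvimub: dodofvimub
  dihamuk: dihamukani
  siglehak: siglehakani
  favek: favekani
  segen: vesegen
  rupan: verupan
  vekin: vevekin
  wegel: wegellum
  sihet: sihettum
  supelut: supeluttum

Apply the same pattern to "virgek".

diwvub and dihamuk both have last vowel 'u' yet inflect differently (didiwvub, dihamukani), so the last vowel is not what conditions the rule; the final letter is.
"virgek" ends in -k. The stems ending in -k (dihamuk → dihamukani, siglehak → siglehakani, favek → favekani) add -ani.
So virgek → virgekani.

virgekani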